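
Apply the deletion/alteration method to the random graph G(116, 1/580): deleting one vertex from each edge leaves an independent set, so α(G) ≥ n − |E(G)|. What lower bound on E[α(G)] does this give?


E[|E(G)|] = C(116, 2)·p = 6670 · (1/580) = 23/2.
E[α(G)] ≥ n − E[|E(G)|] = 116 − 23/2 = 209/2.
Numerically: ≈ 104.500.
(This is only a lower bound; the true E[α(G)] may be larger.)

E[α(G)] ≥ 209/2 ≈ 104.500.


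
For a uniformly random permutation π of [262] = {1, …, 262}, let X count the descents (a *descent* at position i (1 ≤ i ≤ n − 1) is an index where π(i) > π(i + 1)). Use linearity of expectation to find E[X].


Write X = Σ X_I over i = 1, …, 261, with X_I the indicator of one descent.
There are 261 indicators.
For each fixed i, the pair (π(i), π(i+1)) is a uniformly random ordered pair of distinct values from {1, …, 262}; by symmetry P[π(i) > π(i+1)] = 1/2.
By linearity: E[X] = 261 · (1/2) = (262 − 1) · (1/2) = 261/2 ≈ 130.500.

E[X] = 261/2 = 130.500.


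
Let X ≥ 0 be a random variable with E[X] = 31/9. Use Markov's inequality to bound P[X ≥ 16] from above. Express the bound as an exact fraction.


μ = E[X] = 31/9, a = 16.
Markov: P[X ≥ 16] ≤ μ/a = (31/9)/16 = 31/144.
Numerically: ≈ 0.21528.
(Since a = 16 > μ = 3.44444, the bound 31/144 is < 1 and informative.)

P[X ≥ 16] ≤ 31/144 ≈ 0.21528.


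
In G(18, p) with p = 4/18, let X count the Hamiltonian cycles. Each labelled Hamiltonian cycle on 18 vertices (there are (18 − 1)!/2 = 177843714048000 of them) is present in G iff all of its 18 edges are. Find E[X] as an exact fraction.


K_18 has (18 − 1)!/2 = 177843714048000 labelled Hamiltonian cycles.
For each such Hamiltonian cycle H, let X_H = 1 if all 18 edges of H are present in G. Then P[X_H = 1] = p^{18} = (2/9)^{18} = 262144/150094635296999121.
By linearity of expectation: E[X] = Σ_H E[X_H] = 177843714048000 · p^{18} = 177843714048000 · 262144/150094635296999121 = 63951526166528000/205891132094649.
Numerically: E[X] ≈ 310.6.

E[X] = 177843714048000 · (2/9)^{18} = 63951526166528000/205891132094649 ≈ 310.6.


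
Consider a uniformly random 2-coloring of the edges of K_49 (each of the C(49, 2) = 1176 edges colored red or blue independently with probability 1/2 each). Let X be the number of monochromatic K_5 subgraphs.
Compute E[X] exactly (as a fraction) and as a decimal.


Let X = Σ_S X_S over the C(49, 5) = 1906884 subsets S of size 5, where X_S = 1 if the K_5 on S is monochromatic.
For a fixed S, the K_5 on S has C(5, 2) = 10 edges. P[all 10 edges red] = (1/2)^10, and likewise for blue, so P[monochromatic] = 2·(1/2)^10 = 2^{1 − 10} = 1/512.
By linearity of expectation: E[X] = C(49, 5) · 2^{1 − 10} = 1906884 · 1/512 = 476721/128.
Numerically: E[X] ≈ 3724.3828.

E[X] = C(49,5)·2^(1−C(5,2)) = 476721/128 ≈ 3724.3828.


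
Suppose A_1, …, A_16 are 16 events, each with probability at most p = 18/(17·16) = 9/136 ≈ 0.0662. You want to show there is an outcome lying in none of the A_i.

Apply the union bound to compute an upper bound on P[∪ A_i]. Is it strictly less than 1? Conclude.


Union bound: P[∪_{i=1}^{16} A_i] ≤ Σ_i P[A_i] ≤ 16·p = 16·(9/136) = 18/17.
Numerically: 18/17 ≈ 1.0588.
Is 18/17 < 1? NO.
Since the bound 18/17 is ≥ 1, the union bound is uninformative here; it does NOT by itself certify existence.

16·p = 18/17 ≈ 1.0588; existence NOT certified by the union bound.


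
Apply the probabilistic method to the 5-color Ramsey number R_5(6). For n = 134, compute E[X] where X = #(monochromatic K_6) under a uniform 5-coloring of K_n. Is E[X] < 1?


E[X] = C(134, 6) · 5^{1 − 15} = 7177979809 · 5^{−14} = 7177979809/6103515625.
As a reduced fraction: E[X] = 7177979809/6103515625 ≈ 1.176.
Is E[X] < 1? NO.
Since E[X] ≥ 1, the first-moment bound is inconclusive at n = 134; it does NOT by itself certify R_5(6) > 134.

E[X] = 7177979809/6103515625 ≈ 1.176; E[X] ≥ 1; first-moment method inconclusive here.


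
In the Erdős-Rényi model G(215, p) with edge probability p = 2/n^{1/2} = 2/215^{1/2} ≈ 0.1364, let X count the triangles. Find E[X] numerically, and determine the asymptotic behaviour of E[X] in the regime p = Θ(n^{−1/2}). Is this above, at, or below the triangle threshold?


Number of potential triangles: C(215, 3) = 1633355.
Each occurs with probability p³ ≈ (0.1364)³ ≈ 2.537653e-03.
By linearity: E[X] = C(215, 3)·p³ ≈ 1633355 · 2.537653e-03 ≈ 4144.8888.
Since α = 1/2 < 1, p = c/n^{1/2} ≫ 1/n is above the triangle threshold p ~ 1/n. Asymptotically E[X] ~ (c³/6)·n^{3(1−α)} = (2³/6)·n^{1.5} → ∞; triangles are abundant w.h.p.

E[X] ≈ 4144.8888; in regime p = Θ(1/n^{1/2}) E[X] diverges (above the triangle threshold p ~ 1/n).


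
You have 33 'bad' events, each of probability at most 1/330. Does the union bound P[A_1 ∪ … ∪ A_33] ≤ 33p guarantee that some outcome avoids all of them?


Union bound: P[∪_{i=1}^{33} A_i] ≤ Σ_i P[A_i] ≤ 33·p = 33·(1/330) = 1/10.
Numerically: 1/10 ≈ 0.100.
Is 1/10 < 1? YES.
Since P[∪ A_i] ≤ 1/10 < 1, the complement has P[∩ A_i^c] ≥ 1 − 1/10 = 9/10 > 0, so some outcome avoids every A_i.

33·p = 1/10 ≈ 0.100; existence CERTIFIED by the union bound.


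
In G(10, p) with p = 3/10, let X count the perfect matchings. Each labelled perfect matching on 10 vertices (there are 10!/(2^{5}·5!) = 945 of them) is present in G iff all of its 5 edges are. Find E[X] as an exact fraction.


K_10 has 10!/(2^{5}·5!) = 945 labelled perfect matchings.
For each such perfect matching H, let X_H = 1 if all 5 edges of H are present in G. Then P[X_H = 1] = p^{5} = (3/10)^{5} = 243/100000.
Summing the indicators: E[X] = Σ_H E[X_H] = 945 · p^{5} = 945 · 243/100000 = 45927/20000.
Numerically: E[X] ≈ 2.3.

E[X] = 945 · (3/10)^{5} = 45927/20000 ≈ 2.3.


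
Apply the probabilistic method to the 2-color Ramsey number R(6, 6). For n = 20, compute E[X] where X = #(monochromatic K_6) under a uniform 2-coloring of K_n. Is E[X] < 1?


E[X] = C(20, 6) · 2^{1 − 15} = 38760 · 2^{−14} = 38760/16384.
As a reduced fraction: E[X] = 4845/2048 ≈ 2.36572.
Is E[X] < 1? NO.
Since E[X] ≥ 1, the first-moment bound is inconclusive at n = 20; it does NOT by itself certify R(6, 6) > 20.

E[X] = 4845/2048 ≈ 2.36572; E[X] ≥ 1; first-moment method inconclusive here.


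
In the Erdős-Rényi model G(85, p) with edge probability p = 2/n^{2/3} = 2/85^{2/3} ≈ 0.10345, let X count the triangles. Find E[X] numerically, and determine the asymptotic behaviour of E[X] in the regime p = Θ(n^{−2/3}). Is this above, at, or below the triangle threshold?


Number of potential triangles: C(85, 3) = 98770.
Each occurs with probability p³ ≈ (0.10345)³ ≈ 1.1072664e-03.
By linearity: E[X] = C(85, 3)·p³ ≈ 98770 · 1.1072664e-03 ≈ 109.36471.
Since α = 2/3 < 1, p = c/n^{2/3} ≫ 1/n is above the triangle threshold p ~ 1/n. Asymptotically E[X] ~ (c³/6)·n^{3(1−α)} = (2³/6)·n^{1} → ∞; triangles are abundant w.h.p.

E[X] ≈ 109.36471; in regime p = Θ(1/n^{2/3}) E[X] diverges (above the triangle threshold p ~ 1/n).


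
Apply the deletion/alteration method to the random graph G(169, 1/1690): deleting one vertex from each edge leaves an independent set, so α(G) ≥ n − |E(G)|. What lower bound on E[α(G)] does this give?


E[|E(G)|] = C(169, 2)·p = 14196 · (1/1690) = 42/5.
E[α(G)] ≥ n − E[|E(G)|] = 169 − 42/5 = 803/5.
Numerically: ≈ 160.60000.
(This is only a lower bound; the true E[α(G)] may be larger.)

E[α(G)] ≥ 803/5 ≈ 160.60000.


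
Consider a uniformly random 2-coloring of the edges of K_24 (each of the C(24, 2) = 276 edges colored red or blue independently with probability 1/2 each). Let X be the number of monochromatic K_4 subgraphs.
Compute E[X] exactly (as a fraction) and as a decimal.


Let X = Σ_S X_S over the C(24, 4) = 10626 subsets S of size 4, where X_S = 1 if the K_4 on S is monochromatic.
For a fixed S, the K_4 on S has C(4, 2) = 6 edges. P[all 6 edges red] = (1/2)^6, and likewise for blue, so P[monochromatic] = 2·(1/2)^6 = 2^{1 − 6} = 1/32.
By linearity: E[X] = C(24, 4) · 2^{1 − 6} = 10626 · 1/32 = 5313/16.
Numerically: E[X] ≈ 332.0625.

E[X] = C(24,4)·2^(1−C(4,2)) = 5313/16 ≈ 332.0625.


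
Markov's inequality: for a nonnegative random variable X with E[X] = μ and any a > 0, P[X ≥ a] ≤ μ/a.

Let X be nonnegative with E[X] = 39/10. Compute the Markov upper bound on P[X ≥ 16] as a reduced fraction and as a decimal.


μ = E[X] = 39/10, a = 16.
Markov: P[X ≥ 16] ≤ μ/a = (39/10)/16 = 39/160.
Numerically: ≈ 0.24375.
(Since a = 16 > μ = 3.90000, the bound 39/160 is < 1 and informative.)

P[X ≥ 16] ≤ 39/160 ≈ 0.24375.


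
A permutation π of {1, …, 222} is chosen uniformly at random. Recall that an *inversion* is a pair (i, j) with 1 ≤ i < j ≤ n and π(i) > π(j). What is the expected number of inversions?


Write X = Σ X_I over the C(222, 2) = 24531 pairs i < j, with X_I the indicator of one inversion.
There are 24531 indicators.
For each fixed pair i < j, the values π(i) and π(j) are two distinct elements of {1, …, 222} in uniformly random order; by symmetry P[π(i) > π(j)] = 1/2.
By linearity: E[X] = 24531 · (1/2) = C(222, 2) · (1/2) = 24531/2 = 24531/2 ≈ 12265.500.

E[X] = 24531/2 = 12265.500.


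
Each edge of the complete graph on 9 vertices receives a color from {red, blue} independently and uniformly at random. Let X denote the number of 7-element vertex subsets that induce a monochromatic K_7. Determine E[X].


Let X = Σ_S X_S over the C(9, 7) = 36 subsets S of size 7, where X_S = 1 if the K_7 on S is monochromatic.
For a fixed S, the K_7 on S has C(7, 2) = 21 edges. P[all 21 edges red] = (1/2)^21, and likewise for blue, so P[monochromatic] = 2·(1/2)^21 = 2^{1 − 21} = 1/1048576.
By linearity: E[X] = C(9, 7) · 2^{1 − 21} = 36 · 1/1048576 = 9/262144.
Numerically: E[X] ≈ 0.000.

E[X] = C(9,7)·2^(1−C(7,2)) = 9/262144 ≈ 0.000.


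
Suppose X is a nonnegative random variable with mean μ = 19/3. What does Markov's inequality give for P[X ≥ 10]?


μ = E[X] = 19/3, a = 10.
Markov: P[X ≥ 10] ≤ μ/a = (19/3)/10 = 19/30.
Numerically: ≈ 0.633333.
(Since a = 10 > μ = 6.333333, the bound 19/30 is < 1 and informative.)

P[X ≥ 10] ≤ 19/30 ≈ 0.633333.


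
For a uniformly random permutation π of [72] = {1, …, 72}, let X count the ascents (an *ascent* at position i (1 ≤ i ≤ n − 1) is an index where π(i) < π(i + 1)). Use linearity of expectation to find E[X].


Write X = Σ X_I over i = 1, …, 71, with X_I the indicator of one ascent.
There are 71 indicators.
For each fixed i, the pair (π(i), π(i+1)) is a uniformly random ordered pair of distinct values from {1, …, 72}; by symmetry P[π(i) < π(i+1)] = 1/2.
By linearity: E[X] = 71 · (1/2) = (72 − 1) · (1/2) = 71/2 ≈ 35.50000.

E[X] = 71/2 = 35.50000.


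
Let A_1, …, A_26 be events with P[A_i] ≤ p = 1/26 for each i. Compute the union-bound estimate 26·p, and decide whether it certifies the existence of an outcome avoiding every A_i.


Union bound: P[∪_{i=1}^{26} A_i] ≤ Σ_i P[A_i] ≤ 26·p = 26·(1/26) = 1.
Numerically: 1 ≈ 1.0000000.
Is 1 < 1? NO.
Since the bound 1 is ≥ 1, the union bound is uninformative here; it does NOT by itself certify existence.

26·p = 1 ≈ 1.0000000; existence NOT certified by the union bound.


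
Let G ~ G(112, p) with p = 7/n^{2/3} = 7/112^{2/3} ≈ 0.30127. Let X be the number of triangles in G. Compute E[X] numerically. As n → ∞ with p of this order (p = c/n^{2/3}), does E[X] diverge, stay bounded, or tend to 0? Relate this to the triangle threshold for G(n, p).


Number of potential triangles: C(112, 3) = 227920.
Each occurs with probability p³ ≈ (0.30127)³ ≈ 2.7343750e-02.
By linearity: E[X] = C(112, 3)·p³ ≈ 227920 · 2.7343750e-02 ≈ 6232.18750.
Since α = 2/3 < 1, p = c/n^{2/3} ≫ 1/n is above the triangle threshold p ~ 1/n. Asymptotically E[X] ~ (c³/6)·n^{3(1−α)} = (7³/6)·n^{1} → ∞; triangles are abundant w.h.p.

E[X] ≈ 6232.18750; in regime p = Θ(1/n^{2/3}) E[X] diverges (above the triangle threshold p ~ 1/n).


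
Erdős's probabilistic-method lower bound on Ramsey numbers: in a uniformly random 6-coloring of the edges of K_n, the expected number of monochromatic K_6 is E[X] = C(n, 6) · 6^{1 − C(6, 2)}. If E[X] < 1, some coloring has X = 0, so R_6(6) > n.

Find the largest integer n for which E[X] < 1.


We need C(n, 6) · 6^{1 − 15} < 1, i.e. C(n, 6) < 6^{15 − 1} = 78364164096.
Check values of n near the boundary:
  n = 196: C(196, 6) = 72887293024; 72887293024 < 78364164096? YES
  n = 197: C(197, 6) = 75176946208; 75176946208 < 78364164096? YES
  n = 198: C(198, 6) = 77526225777; 77526225777 < 78364164096? YES
  n = 199: C(199, 6) = 79936367511; 79936367511 < 78364164096? NO
The largest n with C(n, 6) < 78364164096 is n = 198 (where E[X] = 25842075259/26121388032 ≈ 0.989). Hence R_6(6) > 198, i.e. R_6(6) ≥ 199.

Largest n = 198; hence R_6(6) > 198.


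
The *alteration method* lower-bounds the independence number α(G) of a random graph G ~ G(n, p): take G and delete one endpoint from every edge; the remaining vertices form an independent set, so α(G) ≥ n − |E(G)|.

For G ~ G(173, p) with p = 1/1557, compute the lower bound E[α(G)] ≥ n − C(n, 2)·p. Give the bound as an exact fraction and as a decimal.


E[|E(G)|] = C(173, 2)·p = 14878 · (1/1557) = 86/9.
E[α(G)] ≥ n − E[|E(G)|] = 173 − 86/9 = 1471/9.
Numerically: ≈ 163.444.
(This is only a lower bound; the true E[α(G)] may be larger.)

E[α(G)] ≥ 1471/9 ≈ 163.444.


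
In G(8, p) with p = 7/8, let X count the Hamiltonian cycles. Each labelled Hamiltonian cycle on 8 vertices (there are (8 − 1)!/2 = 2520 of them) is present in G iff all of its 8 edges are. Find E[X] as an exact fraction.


K_8 has (8 − 1)!/2 = 2520 labelled Hamiltonian cycles.
For each such Hamiltonian cycle H, let X_H = 1 if all 8 edges of H are present in G. Then P[X_H = 1] = p^{8} = (7/8)^{8} = 5764801/16777216.
By linearity: E[X] = Σ_H E[X_H] = 2520 · p^{8} = 2520 · 5764801/16777216 = 1815912315/2097152.
Numerically: E[X] ≈ 865.894.

E[X] = 2520 · (7/8)^{8} = 1815912315/2097152 ≈ 865.894.


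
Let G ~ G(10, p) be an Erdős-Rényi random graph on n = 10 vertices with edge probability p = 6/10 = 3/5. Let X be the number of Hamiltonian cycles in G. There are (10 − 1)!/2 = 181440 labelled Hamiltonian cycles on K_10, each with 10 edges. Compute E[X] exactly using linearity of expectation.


K_10 has (10 − 1)!/2 = 181440 labelled Hamiltonian cycles.
For each such Hamiltonian cycle H, let X_H = 1 if all 10 edges of H are present in G. Then P[X_H = 1] = p^{10} = (3/5)^{10} = 59049/9765625.
By linearity of expectation: E[X] = Σ_H E[X_H] = 181440 · p^{10} = 181440 · 59049/9765625 = 2142770112/1953125.
Numerically: E[X] ≈ 1097.

E[X] = 181440 · (3/5)^{10} = 2142770112/1953125 ≈ 1097.


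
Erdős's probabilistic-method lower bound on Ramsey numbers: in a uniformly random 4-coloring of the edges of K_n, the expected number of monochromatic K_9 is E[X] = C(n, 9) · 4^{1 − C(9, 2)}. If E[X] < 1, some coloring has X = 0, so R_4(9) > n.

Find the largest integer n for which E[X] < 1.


We need C(n, 9) · 4^{1 − 36} < 1, i.e. C(n, 9) < 4^{36 − 1} = 1180591620717411303424.
Check values of n near the boundary:
  n = 912: C(912, 9) = 1156095740032081475120; 1156095740032081475120 < 1180591620717411303424? YES
  n = 913: C(913, 9) = 1167605542753639808390; 1167605542753639808390 < 1180591620717411303424? YES
  n = 914: C(914, 9) = 1179217089587653905932; 1179217089587653905932 < 1180591620717411303424? YES
  n = 915: C(915, 9) = 1190931166636537885130; 1190931166636537885130 < 1180591620717411303424? NO
The largest n with C(n, 9) < 1180591620717411303424 is n = 914 (where E[X] = 294804272396913476483/295147905179352825856 ≈ 0.998836). Hence R_4(9) > 914, i.e. R_4(9) ≥ 915.

Largest n = 914; hence R_4(9) > 914.


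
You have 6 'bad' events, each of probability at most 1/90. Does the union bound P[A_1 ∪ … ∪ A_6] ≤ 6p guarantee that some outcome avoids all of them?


Union bound: P[∪_{i=1}^{6} A_i] ≤ Σ_i P[A_i] ≤ 6·p = 6·(1/90) = 1/15.
Numerically: 1/15 ≈ 0.06667.
Is 1/15 < 1? YES.
Since P[∪ A_i] ≤ 1/15 < 1, the complement has P[∩ A_i^c] ≥ 1 − 1/15 = 14/15 > 0, so some outcome avoids every A_i.

6·p = 1/15 ≈ 0.06667; existence CERTIFIED by the union bound.


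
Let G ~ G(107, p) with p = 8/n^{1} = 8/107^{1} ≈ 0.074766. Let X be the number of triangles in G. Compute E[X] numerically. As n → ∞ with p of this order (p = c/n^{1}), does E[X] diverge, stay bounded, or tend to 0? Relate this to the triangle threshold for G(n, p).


Number of potential triangles: C(107, 3) = 198485.
Each occurs with probability p³ ≈ (0.074766)³ ≈ 4.1794451e-04.
By linearity: E[X] = C(107, 3)·p³ ≈ 198485 · 4.1794451e-04 ≈ 82.95572.
Here α = 1, so p = 8/n is exactly at the triangle threshold p ~ 1/n. Asymptotically E[X] → c³/6 = 8³/6 = 256/3 ≈ 85.33333, a bounded constant. In this regime the triangle count is asymptotically Poisson(c³/6).

E[X] ≈ 82.95572; in regime p = Θ(1/n^{1}) E[X] stays bounded (at the triangle threshold p ~ 1/n).


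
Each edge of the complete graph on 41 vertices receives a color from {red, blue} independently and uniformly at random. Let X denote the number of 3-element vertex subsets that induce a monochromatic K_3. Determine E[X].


Let X = Σ_S X_S over the C(41, 3) = 10660 subsets S of size 3, where X_S = 1 if the K_3 on S is monochromatic.
For a fixed S, the K_3 on S has C(3, 2) = 3 edges. P[all 3 edges red] = (1/2)^3, and likewise for blue, so P[monochromatic] = 2·(1/2)^3 = 2^{1 − 3} = 1/4.
Summing: E[X] = C(41, 3) · 2^{1 − 3} = 10660 · 1/4 = 2665.
Numerically: E[X] ≈ 2665.000000.

E[X] = C(41,3)·2^(1−C(3,2)) = 2665 ≈ 2665.000000.


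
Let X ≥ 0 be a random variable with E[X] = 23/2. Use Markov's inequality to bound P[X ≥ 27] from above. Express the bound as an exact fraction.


μ = E[X] = 23/2, a = 27.
Markov: P[X ≥ 27] ≤ μ/a = (23/2)/27 = 23/54.
Numerically: ≈ 0.425926.
(Since a = 27 > μ = 11.500000, the bound 23/54 is < 1 and informative.)

P[X ≥ 27] ≤ 23/54 ≈ 0.425926.


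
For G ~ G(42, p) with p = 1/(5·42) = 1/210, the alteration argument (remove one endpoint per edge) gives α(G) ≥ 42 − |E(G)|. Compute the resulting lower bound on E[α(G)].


E[|E(G)|] = C(42, 2)·p = 861 · (1/210) = 41/10.
E[α(G)] ≥ n − E[|E(G)|] = 42 − 41/10 = 379/10.
Numerically: ≈ 37.900.
(This is only a lower bound; the true E[α(G)] may be larger.)

E[α(G)] ≥ 379/10 ≈ 37.900.


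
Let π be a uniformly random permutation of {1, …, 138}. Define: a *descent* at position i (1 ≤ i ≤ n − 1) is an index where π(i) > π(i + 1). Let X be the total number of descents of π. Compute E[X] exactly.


Write X = Σ X_I over i = 1, …, 137, with X_I the indicator of one descent.
There are 137 indicators.
For each fixed i, the pair (π(i), π(i+1)) is a uniformly random ordered pair of distinct values from {1, …, 138}; by symmetry P[π(i) > π(i+1)] = 1/2.
By linearity: E[X] = 137 · (1/2) = (138 − 1) · (1/2) = 137/2 ≈ 68.500000.

E[X] = 137/2 = 68.500000.


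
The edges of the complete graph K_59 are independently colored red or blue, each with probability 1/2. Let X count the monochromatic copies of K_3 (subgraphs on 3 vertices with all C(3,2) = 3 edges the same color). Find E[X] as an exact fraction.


Let X = Σ_S X_S over the C(59, 3) = 32509 subsets S of size 3, where X_S = 1 if the K_3 on S is monochromatic.
For a fixed S, the K_3 on S has C(3, 2) = 3 edges. P[all 3 edges red] = (1/2)^3, and likewise for blue, so P[monochromatic] = 2·(1/2)^3 = 2^{1 − 3} = 1/4.
By linearity of expectation: E[X] = C(59, 3) · 2^{1 − 3} = 32509 · 1/4 = 32509/4.
Numerically: E[X] ≈ 8127.250.

E[X] = C(59,3)·2^(1−C(3,2)) = 32509/4 ≈ 8127.250.


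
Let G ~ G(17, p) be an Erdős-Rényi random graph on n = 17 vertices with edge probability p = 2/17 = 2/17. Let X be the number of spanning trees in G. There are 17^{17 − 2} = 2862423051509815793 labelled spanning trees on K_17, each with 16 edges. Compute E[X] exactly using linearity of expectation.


K_17 has 17^{17 − 2} = 2862423051509815793 labelled spanning trees.
For each such spanning tree H, let X_H = 1 if all 16 edges of H are present in G. Then P[X_H = 1] = p^{16} = (2/17)^{16} = 65536/48661191875666868481.
By linearity: E[X] = Σ_H E[X_H] = 2862423051509815793 · p^{16} = 2862423051509815793 · 65536/48661191875666868481 = 65536/17.
Numerically: E[X] ≈ 3855.1.

E[X] = 2862423051509815793 · (2/17)^{16} = 65536/17 ≈ 3855.1.


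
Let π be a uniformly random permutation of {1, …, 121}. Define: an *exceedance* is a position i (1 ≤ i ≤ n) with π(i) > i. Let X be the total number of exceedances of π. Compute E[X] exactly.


Write X = Σ_{i=1}^{121} X_i, where X_i = 1_{π(i) > i}.
For each fixed i, π(i) is uniform over {1, …, 121} (marginal of a uniform permutation), so P[π(i) > i] = (n − i)/n. Summing: Σ_{i=1}^{121} (n − i)/n = (0 + 1 + … + 120)/121 = 121(121 − 1)/(2·121) = (121 − 1)/2.
Hence E[X] = Σ_{i=1}^{121} (121 − i)/121 = 60 ≈ 60.000.

E[X] = 60 = 60.000.


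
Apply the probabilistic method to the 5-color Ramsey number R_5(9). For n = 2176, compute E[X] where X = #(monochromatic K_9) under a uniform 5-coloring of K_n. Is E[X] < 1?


E[X] = C(2176, 9) · 5^{1 − 36} = 2964644298134342657641600 · 5^{−35} = 2964644298134342657641600/2910383045673370361328125.
As a reduced fraction: E[X] = 118585771925373706305664/116415321826934814453125 ≈ 1.0186.
Is E[X] < 1? NO.
Since E[X] ≥ 1, the first-moment bound is inconclusive at n = 2176; it does NOT by itself certify R_5(9) > 2176.

E[X] = 118585771925373706305664/116415321826934814453125 ≈ 1.0186; E[X] ≥ 1; first-moment method inconclusive here.


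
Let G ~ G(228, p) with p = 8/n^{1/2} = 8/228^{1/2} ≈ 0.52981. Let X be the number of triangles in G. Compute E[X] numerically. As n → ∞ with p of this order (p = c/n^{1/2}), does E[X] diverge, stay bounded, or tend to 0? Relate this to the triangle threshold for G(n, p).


Number of potential triangles: C(228, 3) = 1949476.
Each occurs with probability p³ ≈ (0.52981)³ ≈ 1.4871942e-01.
By linearity: E[X] = C(228, 3)·p³ ≈ 1949476 · 1.4871942e-01 ≈ 289924.94499.
Since α = 1/2 < 1, p = c/n^{1/2} ≫ 1/n is above the triangle threshold p ~ 1/n. Asymptotically E[X] ~ (c³/6)·n^{3(1−α)} = (8³/6)·n^{1.5} → ∞; triangles are abundant w.h.p.

E[X] ≈ 289924.94499; in regime p = Θ(1/n^{1/2}) E[X] diverges (above the triangle threshold p ~ 1/n).


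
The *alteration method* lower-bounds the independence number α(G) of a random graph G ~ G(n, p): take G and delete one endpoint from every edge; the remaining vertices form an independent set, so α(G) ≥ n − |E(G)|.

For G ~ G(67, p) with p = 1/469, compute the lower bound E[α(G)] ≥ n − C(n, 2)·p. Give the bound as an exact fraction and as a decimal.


E[|E(G)|] = C(67, 2)·p = 2211 · (1/469) = 33/7.
E[α(G)] ≥ n − E[|E(G)|] = 67 − 33/7 = 436/7.
Numerically: ≈ 62.28571.
(This is only a lower bound; the true E[α(G)] may be larger.)

E[α(G)] ≥ 436/7 ≈ 62.28571.


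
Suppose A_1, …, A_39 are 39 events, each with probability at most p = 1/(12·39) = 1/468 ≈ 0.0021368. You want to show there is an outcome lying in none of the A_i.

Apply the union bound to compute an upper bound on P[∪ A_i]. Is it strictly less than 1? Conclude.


Union bound: P[∪_{i=1}^{39} A_i] ≤ Σ_i P[A_i] ≤ 39·p = 39·(1/468) = 1/12.
Numerically: 1/12 ≈ 0.0833333.
Is 1/12 < 1? YES.
Since P[∪ A_i] ≤ 1/12 < 1, the complement has P[∩ A_i^c] ≥ 1 − 1/12 = 11/12 > 0, so some outcome avoids every A_i.

39·p = 1/12 ≈ 0.0833333; existence CERTIFIED by the union bound.


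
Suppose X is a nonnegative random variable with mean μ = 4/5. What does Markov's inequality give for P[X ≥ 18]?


μ = E[X] = 4/5, a = 18.
Markov: P[X ≥ 18] ≤ μ/a = (4/5)/18 = 2/45.
Numerically: ≈ 0.04444.
(Since a = 18 > μ = 0.80000, the bound 2/45 is < 1 and informative.)

P[X ≥ 18] ≤ 2/45 ≈ 0.04444.


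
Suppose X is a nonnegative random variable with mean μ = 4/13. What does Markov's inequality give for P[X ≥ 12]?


μ = E[X] = 4/13, a = 12.
Markov: P[X ≥ 12] ≤ μ/a = (4/13)/12 = 1/39.
Numerically: ≈ 0.025641.
(Since a = 12 > μ = 0.307692, the bound 1/39 is < 1 and informative.)

P[X ≥ 12] ≤ 1/39 ≈ 0.025641.


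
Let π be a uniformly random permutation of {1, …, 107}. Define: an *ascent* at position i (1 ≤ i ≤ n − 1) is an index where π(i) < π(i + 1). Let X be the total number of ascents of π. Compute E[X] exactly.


Write X = Σ X_I over i = 1, …, 106, with X_I the indicator of one ascent.
There are 106 indicators.
For each fixed i, the pair (π(i), π(i+1)) is a uniformly random ordered pair of distinct values from {1, …, 107}; by symmetry P[π(i) < π(i+1)] = 1/2.
By linearity: E[X] = 106 · (1/2) = (107 − 1) · (1/2) = 53 ≈ 53.000000.

E[X] = 53 = 53.000000.


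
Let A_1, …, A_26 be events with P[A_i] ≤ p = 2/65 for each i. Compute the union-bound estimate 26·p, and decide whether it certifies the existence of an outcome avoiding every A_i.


Union bound: P[∪_{i=1}^{26} A_i] ≤ Σ_i P[A_i] ≤ 26·p = 26·(2/65) = 4/5.
Numerically: 4/5 ≈ 0.800000.
Is 4/5 < 1? YES.
Since P[∪ A_i] ≤ 4/5 < 1, the complement has P[∩ A_i^c] ≥ 1 − 4/5 = 1/5 > 0, so some outcome avoids every A_i.

26·p = 4/5 ≈ 0.800000; existence CERTIFIED by the union bound.


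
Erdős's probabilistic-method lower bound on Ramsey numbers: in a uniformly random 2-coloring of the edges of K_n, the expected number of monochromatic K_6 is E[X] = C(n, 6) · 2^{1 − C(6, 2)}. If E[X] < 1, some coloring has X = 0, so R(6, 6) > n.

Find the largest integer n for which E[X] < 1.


We need C(n, 6) · 2^{1 − 15} < 1, i.e. C(n, 6) < 2^{15 − 1} = 16384.
Check values of n near the boundary:
  n = 16: C(16, 6) = 8008; 8008 < 16384? YES
  n = 17: C(17, 6) = 12376; 12376 < 16384? YES
  n = 18: C(18, 6) = 18564; 18564 < 16384? NO
  n = 19: C(19, 6) = 27132; 27132 < 16384? NO
The largest n with C(n, 6) < 16384 is n = 17 (where E[X] = 1547/2048 ≈ 0.755). Hence R(6, 6) > 17, i.e. R(6, 6) ≥ 18.

Largest n = 17; hence R(6, 6) > 17.


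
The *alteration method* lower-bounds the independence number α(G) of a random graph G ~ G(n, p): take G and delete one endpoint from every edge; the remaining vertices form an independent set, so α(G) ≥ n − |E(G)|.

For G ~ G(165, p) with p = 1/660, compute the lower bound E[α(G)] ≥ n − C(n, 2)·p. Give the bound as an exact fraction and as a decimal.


E[|E(G)|] = C(165, 2)·p = 13530 · (1/660) = 41/2.
E[α(G)] ≥ n − E[|E(G)|] = 165 − 41/2 = 289/2.
Numerically: ≈ 144.500.
(This is only a lower bound; the true E[α(G)] may be larger.)

E[α(G)] ≥ 289/2 ≈ 144.500.


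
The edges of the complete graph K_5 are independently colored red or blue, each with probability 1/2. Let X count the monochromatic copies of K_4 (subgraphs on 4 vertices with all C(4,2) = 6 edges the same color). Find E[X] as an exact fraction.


Let X = Σ_S X_S over the C(5, 4) = 5 subsets S of size 4, where X_S = 1 if the K_4 on S is monochromatic.
For a fixed S, the K_4 on S has C(4, 2) = 6 edges. P[all 6 edges red] = (1/2)^6, and likewise for blue, so P[monochromatic] = 2·(1/2)^6 = 2^{1 − 6} = 1/32.
By linearity: E[X] = C(5, 4) · 2^{1 − 6} = 5 · 1/32 = 5/32.
Numerically: E[X] ≈ 0.1562.

E[X] = C(5,4)·2^(1−C(4,2)) = 5/32 ≈ 0.1562.


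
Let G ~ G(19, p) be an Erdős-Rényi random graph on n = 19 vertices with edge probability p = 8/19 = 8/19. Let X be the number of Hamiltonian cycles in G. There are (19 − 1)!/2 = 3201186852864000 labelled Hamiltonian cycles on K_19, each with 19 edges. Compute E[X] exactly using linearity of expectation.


K_19 has (19 − 1)!/2 = 3201186852864000 labelled Hamiltonian cycles.
For each such Hamiltonian cycle H, let X_H = 1 if all 19 edges of H are present in G. Then P[X_H = 1] = p^{19} = (8/19)^{19} = 144115188075855872/1978419655660313589123979.
By linearity: E[X] = Σ_H E[X_H] = 3201186852864000 · p^{19} = 3201186852864000 · 144115188075855872/1978419655660313589123979 = 461339645366452518590934417408000/1978419655660313589123979.
Numerically: E[X] ≈ 2.33e+08.

E[X] = 3201186852864000 · (8/19)^{19} = 461339645366452518590934417408000/1978419655660313589123979 ≈ 2.33e+08.


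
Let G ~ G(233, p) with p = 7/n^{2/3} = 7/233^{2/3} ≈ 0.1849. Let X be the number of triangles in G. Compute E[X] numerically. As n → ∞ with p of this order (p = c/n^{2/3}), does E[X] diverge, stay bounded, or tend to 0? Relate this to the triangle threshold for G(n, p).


Number of potential triangles: C(233, 3) = 2081156.
Each occurs with probability p³ ≈ (0.1849)³ ≈ 6.318039e-03.
By linearity: E[X] = C(233, 3)·p³ ≈ 2081156 · 6.318039e-03 ≈ 13148.8240.
Since α = 2/3 < 1, p = c/n^{2/3} ≫ 1/n is above the triangle threshold p ~ 1/n. Asymptotically E[X] ~ (c³/6)·n^{3(1−α)} = (7³/6)·n^{1} → ∞; triangles are abundant w.h.p.

E[X] ≈ 13148.8240; in regime p = Θ(1/n^{2/3}) E[X] diverges (above the triangle threshold p ~ 1/n).


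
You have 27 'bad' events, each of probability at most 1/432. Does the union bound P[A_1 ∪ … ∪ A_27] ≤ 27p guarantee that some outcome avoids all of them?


Union bound: P[∪_{i=1}^{27} A_i] ≤ Σ_i P[A_i] ≤ 27·p = 27·(1/432) = 1/16.
Numerically: 1/16 ≈ 0.06250.
Is 1/16 < 1? YES.
Since P[∪ A_i] ≤ 1/16 < 1, the complement has P[∩ A_i^c] ≥ 1 − 1/16 = 15/16 > 0, so some outcome avoids every A_i.

27·p = 1/16 ≈ 0.06250; existence CERTIFIED by the union bound.


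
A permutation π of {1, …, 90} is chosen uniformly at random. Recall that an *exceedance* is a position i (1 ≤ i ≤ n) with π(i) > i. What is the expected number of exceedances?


Write X = Σ_{i=1}^{90} X_i, where X_i = 1_{π(i) > i}.
For each fixed i, π(i) is uniform over {1, …, 90} (marginal of a uniform permutation), so P[π(i) > i] = (n − i)/n. Summing: Σ_{i=1}^{90} (n − i)/n = (0 + 1 + … + 89)/90 = 90(90 − 1)/(2·90) = (90 − 1)/2.
Hence E[X] = Σ_{i=1}^{90} (90 − i)/90 = 89/2 ≈ 44.500000.

E[X] = 89/2 = 44.500000.


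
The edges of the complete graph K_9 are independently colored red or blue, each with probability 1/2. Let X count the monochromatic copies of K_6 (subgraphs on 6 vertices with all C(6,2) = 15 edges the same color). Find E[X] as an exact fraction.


Let X = Σ_S X_S over the C(9, 6) = 84 subsets S of size 6, where X_S = 1 if the K_6 on S is monochromatic.
For a fixed S, the K_6 on S has C(6, 2) = 15 edges. P[all 15 edges red] = (1/2)^15, and likewise for blue, so P[monochromatic] = 2·(1/2)^15 = 2^{1 − 15} = 1/16384.
By linearity: E[X] = C(9, 6) · 2^{1 − 15} = 84 · 1/16384 = 21/4096.
Numerically: E[X] ≈ 0.005127.

E[X] = C(9,6)·2^(1−C(6,2)) = 21/4096 ≈ 0.005127.


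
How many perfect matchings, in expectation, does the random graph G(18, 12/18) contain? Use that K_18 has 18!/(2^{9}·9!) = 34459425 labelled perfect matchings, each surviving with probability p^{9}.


K_18 has 18!/(2^{9}·9!) = 34459425 labelled perfect matchings.
For each such perfect matching H, let X_H = 1 if all 9 edges of H are present in G. Then P[X_H = 1] = p^{9} = (2/3)^{9} = 512/19683.
Summing the indicators: E[X] = Σ_H E[X_H] = 34459425 · p^{9} = 34459425 · 512/19683 = 217817600/243.
Numerically: E[X] ≈ 8.96e+05.

E[X] = 34459425 · (2/3)^{9} = 217817600/243 ≈ 8.96e+05.


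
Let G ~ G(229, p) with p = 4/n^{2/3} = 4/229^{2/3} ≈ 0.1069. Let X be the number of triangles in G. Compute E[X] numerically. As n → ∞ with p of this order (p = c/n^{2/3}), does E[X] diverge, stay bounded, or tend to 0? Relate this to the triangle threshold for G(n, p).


Number of potential triangles: C(229, 3) = 1975354.
Each occurs with probability p³ ≈ (0.1069)³ ≈ 1.220419e-03.
By linearity: E[X] = C(229, 3)·p³ ≈ 1975354 · 1.220419e-03 ≈ 2410.7598.
Since α = 2/3 < 1, p = c/n^{2/3} ≫ 1/n is above the triangle threshold p ~ 1/n. Asymptotically E[X] ~ (c³/6)·n^{3(1−α)} = (4³/6)·n^{1} → ∞; triangles are abundant w.h.p.

E[X] ≈ 2410.7598; in regime p = Θ(1/n^{2/3}) E[X] diverges (above the triangle threshold p ~ 1/n).


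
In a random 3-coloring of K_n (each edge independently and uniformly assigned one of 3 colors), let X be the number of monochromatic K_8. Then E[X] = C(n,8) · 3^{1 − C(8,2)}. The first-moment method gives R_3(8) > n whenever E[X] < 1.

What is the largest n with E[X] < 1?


We need C(n, 8) · 3^{1 − 28} < 1, i.e. C(n, 8) < 3^{28 − 1} = 7625597484987.
Check values of n near the boundary:
  n = 155: C(155, 8) = 6876747915675; 6876747915675 < 7625597484987? YES
  n = 156: C(156, 8) = 7248464019225; 7248464019225 < 7625597484987? YES
  n = 157: C(157, 8) = 7637643295425; 7637643295425 < 7625597484987? NO
  n = 158: C(158, 8) = 8044984271181; 8044984271181 < 7625597484987? NO
  n = 159: C(159, 8) = 8471208603429; 8471208603429 < 7625597484987? NO
The largest n with C(n, 8) < 7625597484987 is n = 156 (where E[X] = 805384891025/847288609443 ≈ 0.950544). Hence R_3(8) > 156, i.e. R_3(8) ≥ 157.

Largest n = 156; hence R_3(8) > 156.


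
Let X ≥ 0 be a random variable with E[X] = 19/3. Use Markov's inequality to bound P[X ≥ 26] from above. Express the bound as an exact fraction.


μ = E[X] = 19/3, a = 26.
Markov: P[X ≥ 26] ≤ μ/a = (19/3)/26 = 19/78.
Numerically: ≈ 0.244.
(Since a = 26 > μ = 6.333, the bound 19/78 is < 1 and informative.)

P[X ≥ 26] ≤ 19/78 ≈ 0.244.


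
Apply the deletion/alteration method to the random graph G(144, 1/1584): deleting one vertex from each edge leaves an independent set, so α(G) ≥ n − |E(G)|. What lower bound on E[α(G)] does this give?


E[|E(G)|] = C(144, 2)·p = 10296 · (1/1584) = 13/2.
E[α(G)] ≥ n − E[|E(G)|] = 144 − 13/2 = 275/2.
Numerically: ≈ 137.500000.
(This is only a lower bound; the true E[α(G)] may be larger.)

E[α(G)] ≥ 275/2 ≈ 137.500000.


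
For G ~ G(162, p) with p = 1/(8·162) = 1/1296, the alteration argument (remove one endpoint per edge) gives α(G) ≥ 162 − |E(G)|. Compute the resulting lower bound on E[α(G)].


E[|E(G)|] = C(162, 2)·p = 13041 · (1/1296) = 161/16.
E[α(G)] ≥ n − E[|E(G)|] = 162 − 161/16 = 2431/16.
Numerically: ≈ 151.938.
(This is only a lower bound; the true E[α(G)] may be larger.)

E[α(G)] ≥ 2431/16 ≈ 151.938.


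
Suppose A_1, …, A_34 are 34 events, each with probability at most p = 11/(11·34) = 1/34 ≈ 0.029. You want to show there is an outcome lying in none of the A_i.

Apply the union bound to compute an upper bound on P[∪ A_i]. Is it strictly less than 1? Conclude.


Union bound: P[∪_{i=1}^{34} A_i] ≤ Σ_i P[A_i] ≤ 34·p = 34·(1/34) = 1.
Numerically: 1 ≈ 1.000.
Is 1 < 1? NO.
Since the bound 1 is ≥ 1, the union bound is uninformative here; it does NOT by itself certify existence.

34·p = 1 ≈ 1.000; existence NOT certified by the union bound.


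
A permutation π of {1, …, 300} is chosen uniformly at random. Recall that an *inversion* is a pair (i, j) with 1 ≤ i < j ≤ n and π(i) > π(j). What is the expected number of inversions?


Write X = Σ X_I over the C(300, 2) = 44850 pairs i < j, with X_I the indicator of one inversion.
There are 44850 indicators.
For each fixed pair i < j, the values π(i) and π(j) are two distinct elements of {1, …, 300} in uniformly random order; by symmetry P[π(i) > π(j)] = 1/2.
By linearity: E[X] = 44850 · (1/2) = C(300, 2) · (1/2) = 44850/2 = 22425 ≈ 22425.0000.

E[X] = 22425 = 22425.0000.


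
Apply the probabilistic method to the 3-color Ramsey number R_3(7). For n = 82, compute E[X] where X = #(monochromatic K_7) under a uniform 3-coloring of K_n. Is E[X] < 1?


E[X] = C(82, 7) · 3^{1 − 21} = 3801756816 · 3^{−20} = 3801756816/3486784401.
As a reduced fraction: E[X] = 140805808/129140163 ≈ 1.090.
Is E[X] < 1? NO.
Since E[X] ≥ 1, the first-moment bound is inconclusive at n = 82; it does NOT by itself certify R_3(7) > 82.

E[X] = 140805808/129140163 ≈ 1.090; E[X] ≥ 1; first-moment method inconclusive here.


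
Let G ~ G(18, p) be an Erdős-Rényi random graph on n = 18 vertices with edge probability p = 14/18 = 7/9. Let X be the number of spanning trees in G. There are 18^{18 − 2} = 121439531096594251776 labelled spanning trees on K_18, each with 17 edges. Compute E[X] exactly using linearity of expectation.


K_18 has 18^{18 − 2} = 121439531096594251776 labelled spanning trees.
For each such spanning tree H, let X_H = 1 if all 17 edges of H are present in G. Then P[X_H = 1] = p^{17} = (7/9)^{17} = 232630513987207/16677181699666569.
By linearity: E[X] = Σ_H E[X_H] = 121439531096594251776 · p^{17} = 121439531096594251776 · 232630513987207/16677181699666569 = 15245673364665597952/9.
Numerically: E[X] ≈ 1.694e+18.

E[X] = 121439531096594251776 · (7/9)^{17} = 15245673364665597952/9 ≈ 1.694e+18.


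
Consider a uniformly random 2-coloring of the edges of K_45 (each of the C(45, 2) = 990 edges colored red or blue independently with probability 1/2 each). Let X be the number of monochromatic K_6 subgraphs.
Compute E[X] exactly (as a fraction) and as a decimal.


Let X = Σ_S X_S over the C(45, 6) = 8145060 subsets S of size 6, where X_S = 1 if the K_6 on S is monochromatic.
For a fixed S, the K_6 on S has C(6, 2) = 15 edges. P[all 15 edges red] = (1/2)^15, and likewise for blue, so P[monochromatic] = 2·(1/2)^15 = 2^{1 − 15} = 1/16384.
By linearity of expectation: E[X] = C(45, 6) · 2^{1 − 15} = 8145060 · 1/16384 = 2036265/4096.
Numerically: E[X] ≈ 497.135010.

E[X] = C(45,6)·2^(1−C(6,2)) = 2036265/4096 ≈ 497.135010.


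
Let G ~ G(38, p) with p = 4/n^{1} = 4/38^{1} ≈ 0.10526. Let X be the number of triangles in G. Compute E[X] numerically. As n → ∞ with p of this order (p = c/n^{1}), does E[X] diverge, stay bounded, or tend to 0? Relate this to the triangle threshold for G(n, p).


Number of potential triangles: C(38, 3) = 8436.
Each occurs with probability p³ ≈ (0.10526)³ ≈ 1.1663508e-03.
By linearity: E[X] = C(38, 3)·p³ ≈ 8436 · 1.1663508e-03 ≈ 9.83934.
Here α = 1, so p = 4/n is exactly at the triangle threshold p ~ 1/n. Asymptotically E[X] → c³/6 = 4³/6 = 32/3 ≈ 10.66667, a bounded constant. In this regime the triangle count is asymptotically Poisson(c³/6).

E[X] ≈ 9.83934; in regime p = Θ(1/n^{1}) E[X] stays bounded (at the triangle threshold p ~ 1/n).


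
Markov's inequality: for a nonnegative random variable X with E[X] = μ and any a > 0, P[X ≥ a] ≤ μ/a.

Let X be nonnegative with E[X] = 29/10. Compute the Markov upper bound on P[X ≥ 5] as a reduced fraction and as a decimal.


μ = E[X] = 29/10, a = 5.
Markov: P[X ≥ 5] ≤ μ/a = (29/10)/5 = 29/50.
Numerically: ≈ 0.58000.
(Since a = 5 > μ = 2.90000, the bound 29/50 is < 1 and informative.)

P[X ≥ 5] ≤ 29/50 ≈ 0.58000.


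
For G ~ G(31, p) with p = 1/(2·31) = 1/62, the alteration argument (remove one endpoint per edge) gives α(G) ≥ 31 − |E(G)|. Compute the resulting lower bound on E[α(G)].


E[|E(G)|] = C(31, 2)·p = 465 · (1/62) = 15/2.
E[α(G)] ≥ n − E[|E(G)|] = 31 − 15/2 = 47/2.
Numerically: ≈ 23.5000.
(This is only a lower bound; the true E[α(G)] may be larger.)

E[α(G)] ≥ 47/2 ≈ 23.5000.


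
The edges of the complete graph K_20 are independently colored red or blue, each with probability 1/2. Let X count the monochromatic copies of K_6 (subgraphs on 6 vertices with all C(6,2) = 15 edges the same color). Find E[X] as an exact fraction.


Let X = Σ_S X_S over the C(20, 6) = 38760 subsets S of size 6, where X_S = 1 if the K_6 on S is monochromatic.
For a fixed S, the K_6 on S has C(6, 2) = 15 edges. P[all 15 edges red] = (1/2)^15, and likewise for blue, so P[monochromatic] = 2·(1/2)^15 = 2^{1 − 15} = 1/16384.
By linearity of expectation: E[X] = C(20, 6) · 2^{1 − 15} = 38760 · 1/16384 = 4845/2048.
Numerically: E[X] ≈ 2.365723.

E[X] = C(20,6)·2^(1−C(6,2)) = 4845/2048 ≈ 2.365723.
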